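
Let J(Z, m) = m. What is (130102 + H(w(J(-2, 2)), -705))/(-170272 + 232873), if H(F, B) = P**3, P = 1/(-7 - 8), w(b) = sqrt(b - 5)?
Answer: 39917659/19207125 ≈ 2.0783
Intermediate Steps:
w(b) = sqrt(-5 + b)
P = -1/15 (P = 1/(-15) = -1/15 ≈ -0.066667)
H(F, B) = -1/3375 (H(F, B) = (-1/15)**3 = -1/3375)
(130102 + H(w(J(-2, 2)), -705))/(-170272 + 232873) = (130102 - 1/3375)/(-170272 + 232873) = (439094249/3375)/62601 = (439094249/3375)*(1/62601) = 39917659/19207125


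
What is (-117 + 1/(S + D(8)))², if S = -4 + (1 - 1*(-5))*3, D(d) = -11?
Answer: 122500/9 ≈ 13611.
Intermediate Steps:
S = 14 (S = -4 + (1 + 5)*3 = -4 + 6*3 = -4 + 18 = 14)
(-117 + 1/(S + D(8)))² = (-117 + 1/(14 - 11))² = (-117 + 1/3)² = (-117 + ⅓)² = (-350/3)² = 122500/9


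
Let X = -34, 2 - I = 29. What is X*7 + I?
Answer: -265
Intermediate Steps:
I = -27 (I = 2 - 1*29 = 2 - 29 = -27)
X*7 + I = -34*7 - 27 = -238 - 27 = -265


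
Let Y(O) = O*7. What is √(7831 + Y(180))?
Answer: √9091 ≈ 95.347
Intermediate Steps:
Y(O) = 7*O
√(7831 + Y(180)) = √(7831 + 7*180) = √(7831 + 1260) = √9091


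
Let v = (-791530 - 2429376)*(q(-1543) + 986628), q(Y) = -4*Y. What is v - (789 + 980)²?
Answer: -3197718606161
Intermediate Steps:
v = -3197715476800 (v = (-791530 - 2429376)*(-4*(-1543) + 986628) = -3220906*(6172 + 986628) = -3220906*992800 = -3197715476800)
v - (789 + 980)² = -3197715476800 - (789 + 980)² = -3197715476800 - 1*1769² = -3197715476800 - 1*3129361 = -3197715476800 - 3129361 = -3197718606161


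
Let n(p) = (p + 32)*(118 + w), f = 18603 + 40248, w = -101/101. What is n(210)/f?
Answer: 242/503 ≈ 0.48111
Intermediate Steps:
w = -1 (w = -101*1/101 = -1)
f = 58851
n(p) = 3744 + 117*p (n(p) = (p + 32)*(118 - 1) = (32 + p)*117 = 3744 + 117*p)
n(210)/f = (3744 + 117*210)/58851 = (3744 + 24570)*(1/58851) = 28314*(1/58851) = 242/503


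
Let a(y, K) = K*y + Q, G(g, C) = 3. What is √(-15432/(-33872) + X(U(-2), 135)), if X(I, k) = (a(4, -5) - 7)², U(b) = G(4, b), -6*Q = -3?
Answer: 7*√257086363/4234 ≈ 26.509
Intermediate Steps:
Q = ½ (Q = -⅙*(-3) = ½ ≈ 0.50000)
a(y, K) = ½ + K*y (a(y, K) = K*y + ½ = ½ + K*y)
U(b) = 3
X(I, k) = 2809/4 (X(I, k) = ((½ - 5*4) - 7)² = ((½ - 20) - 7)² = (-39/2 - 7)² = (-53/2)² = 2809/4)
√(-15432/(-33872) + X(U(-2), 135)) = √(-15432/(-33872) + 2809/4) = √(-15432*(-1/33872) + 2809/4) = √(1929/4234 + 2809/4) = √(5950511/8468) = 7*√257086363/4234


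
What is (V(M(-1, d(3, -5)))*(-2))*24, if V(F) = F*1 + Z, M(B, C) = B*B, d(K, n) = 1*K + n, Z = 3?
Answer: -192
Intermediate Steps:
d(K, n) = K + n
M(B, C) = B²
V(F) = 3 + F (V(F) = F*1 + 3 = F + 3 = 3 + F)
(V(M(-1, d(3, -5)))*(-2))*24 = ((3 + (-1)²)*(-2))*24 = ((3 + 1)*(-2))*24 = (4*(-2))*24 = -8*24 = -192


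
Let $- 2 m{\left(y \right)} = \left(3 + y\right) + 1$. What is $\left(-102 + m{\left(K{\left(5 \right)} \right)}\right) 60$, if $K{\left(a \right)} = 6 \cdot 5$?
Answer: $-7140$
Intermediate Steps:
$K{\left(a \right)} = 30$
$m{\left(y \right)} = -2 - \frac{y}{2}$ ($m{\left(y \right)} = - \frac{\left(3 + y\right) + 1}{2} = - \frac{4 + y}{2} = -2 - \frac{y}{2}$)
$\left(-102 + m{\left(K{\left(5 \right)} \right)}\right) 60 = \left(-102 - 17\right) 60 = \left(-119\right) 60 = -7140$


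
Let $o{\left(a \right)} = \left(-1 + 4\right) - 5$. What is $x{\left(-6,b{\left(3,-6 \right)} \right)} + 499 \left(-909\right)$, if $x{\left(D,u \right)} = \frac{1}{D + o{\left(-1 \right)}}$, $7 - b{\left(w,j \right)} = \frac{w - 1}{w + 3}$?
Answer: $- \frac{3628729}{8} \approx -4.5359 \cdot 10^{5}$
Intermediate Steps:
$o{\left(a \right)} = -2$ ($o{\left(a \right)} = 3 - 5 = -2$)
$b{\left(w,j \right)} = 7 - \frac{-1 + w}{3 + w}$ ($b{\left(w,j \right)} = 7 - \frac{w - 1}{w + 3} = 7 - \frac{-1 + w}{3 + w}$)
$x{\left(D,u \right)} = \frac{1}{-2 + D}$ ($x{\left(D,u \right)} = \frac{1}{D - 2} = \frac{1}{-2 + D}$)
$x{\left(-6,b{\left(3,-6 \right)} \right)} + 499 \left(-909\right) = \frac{1}{-2 - 6} + 499 \left(-909\right) = \frac{1}{-8} - 453591 = - \frac{1}{8} - 453591 = - \frac{3628729}{8}$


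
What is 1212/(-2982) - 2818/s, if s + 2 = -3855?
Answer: 88776/273847 ≈ 0.32418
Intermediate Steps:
s = -3857 (s = -2 - 3855 = -3857)
1212/(-2982) - 2818/s = 1212/(-2982) - 2818/(-3857) = 1212*(-1/2982) - 2818*(-1/3857) = -202/497 + 2818/3857 = 88776/273847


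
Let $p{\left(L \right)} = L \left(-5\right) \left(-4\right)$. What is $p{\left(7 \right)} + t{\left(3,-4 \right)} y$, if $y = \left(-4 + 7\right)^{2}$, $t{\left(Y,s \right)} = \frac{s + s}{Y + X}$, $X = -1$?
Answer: $104$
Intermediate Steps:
$p{\left(L \right)} = 20 L$ ($p{\left(L \right)} = - 5 L \left(-4\right) = 20 L$)
$t{\left(Y,s \right)} = \frac{2 s}{-1 + Y}$ ($t{\left(Y,s \right)} = \frac{s + s}{Y - 1} = \frac{2 s}{-1 + Y}$)
$y = 9$ ($y = 3^{2} = 9$)
$p{\left(7 \right)} + t{\left(3,-4 \right)} y = 20 \cdot 7 + 2 \left(-4\right) \frac{1}{-1 + 3} \cdot 9 = 140 + 2 \left(-4\right) \frac{1}{2} \cdot 9 = 140 - 36 = 104$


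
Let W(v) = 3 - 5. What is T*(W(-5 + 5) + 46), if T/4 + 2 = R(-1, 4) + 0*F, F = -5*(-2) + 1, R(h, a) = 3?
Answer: 176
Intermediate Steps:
W(v) = -2
F = 11 (F = 10 + 1 = 11)
T = 4 (T = -8 + 4*(3 + 0*11) = -8 + 4*(3 + 0) = -8 + 4*3 = -8 + 12 = 4)
T*(W(-5 + 5) + 46) = 4*(-2 + 46) = 4*44 = 176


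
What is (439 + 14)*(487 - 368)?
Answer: 53907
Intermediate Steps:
(439 + 14)*(487 - 368) = 453*119 = 53907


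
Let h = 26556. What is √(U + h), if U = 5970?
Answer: 3*√3614 ≈ 180.35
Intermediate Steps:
√(U + h) = √(5970 + 26556) = √32526 = 3*√3614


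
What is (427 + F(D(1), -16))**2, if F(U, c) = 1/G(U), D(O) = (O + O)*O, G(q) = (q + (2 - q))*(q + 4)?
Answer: 26265625/144 ≈ 1.8240e+5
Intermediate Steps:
G(q) = 8 + 2*q (G(q) = 2*(4 + q) = 8 + 2*q)
D(O) = 2*O**2 (D(O) = (2*O)*O = 2*O**2)
F(U, c) = 1/(8 + 2*U)
(427 + F(D(1), -16))**2 = (427 + 1/(2*(4 + 2*1**2)))**2 = (427 + 1/(2*(4 + 2*1)))**2 = (427 + 1/(2*(4 + 2)))**2 = (427 + (1/2)/6)**2 = (427 + (1/2)*(1/6))**2 = (427 + 1/12)**2 = (5125/12)**2 = 26265625/144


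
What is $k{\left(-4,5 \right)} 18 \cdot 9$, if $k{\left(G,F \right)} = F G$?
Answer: $-3240$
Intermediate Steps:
$k{\left(-4,5 \right)} 18 \cdot 9 = 5 \left(-4\right) 18 \cdot 9 = \left(-20\right) 18 \cdot 9 = \left(-360\right) 9 = -3240$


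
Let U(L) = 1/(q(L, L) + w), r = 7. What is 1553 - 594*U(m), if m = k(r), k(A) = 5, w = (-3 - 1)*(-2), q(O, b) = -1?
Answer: 10277/7 ≈ 1468.1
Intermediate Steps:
w = 8 (w = -4*(-2) = 8)
m = 5
U(L) = 1/7 (U(L) = 1/(-1 + 8) = 1/7)
1553 - 594*U(m) = 1553 - 594*1/7 = 1553 - 594/7 = 10277/7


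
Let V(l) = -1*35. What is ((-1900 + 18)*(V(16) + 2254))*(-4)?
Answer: 16704632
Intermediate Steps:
V(l) = -35
((-1900 + 18)*(V(16) + 2254))*(-4) = ((-1900 + 18)*(-35 + 2254))*(-4) = -1882*2219*(-4) = -4176158*(-4) = 16704632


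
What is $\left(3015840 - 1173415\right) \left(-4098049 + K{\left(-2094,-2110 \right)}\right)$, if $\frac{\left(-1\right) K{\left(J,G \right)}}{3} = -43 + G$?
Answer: $-7538447705750$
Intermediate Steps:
$K{\left(J,G \right)} = 129 - 3 G$ ($K{\left(J,G \right)} = - 3 \left(-43 + G\right) = 129 - 3 G$)
$\left(3015840 - 1173415\right) \left(-4098049 + K{\left(-2094,-2110 \right)}\right) = \left(3015840 - 1173415\right) \left(-4098049 + \left(129 - -6330\right)\right) = 1842425 \left(-4098049 + \left(129 + 6330\right)\right) = 1842425 \left(-4098049 + 6459\right) = 1842425 \left(-4091590\right) = -7538447705750$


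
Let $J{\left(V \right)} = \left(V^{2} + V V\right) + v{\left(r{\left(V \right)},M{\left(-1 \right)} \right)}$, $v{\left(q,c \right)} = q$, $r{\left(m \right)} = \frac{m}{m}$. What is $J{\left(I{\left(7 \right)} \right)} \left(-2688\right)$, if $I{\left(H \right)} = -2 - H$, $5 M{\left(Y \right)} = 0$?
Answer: $-438144$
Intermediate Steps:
$M{\left(Y \right)} = 0$ ($M{\left(Y \right)} = \frac{1}{5} \cdot 0 = 0$)
$r{\left(m \right)} = 1$
$J{\left(V \right)} = 1 + 2 V^{2}$ ($J{\left(V \right)} = \left(V^{2} + V V\right) + 1 = \left(V^{2} + V^{2}\right) + 1 = 2 V^{2} + 1 = 1 + 2 V^{2}$)
$J{\left(I{\left(7 \right)} \right)} \left(-2688\right) = \left(1 + 2 \left(-2 - 7\right)^{2}\right) \left(-2688\right) = \left(1 + 2 \left(-9\right)^{2}\right) \left(-2688\right) = \left(1 + 2 \cdot 81\right) \left(-2688\right) = \left(1 + 162\right) \left(-2688\right) = 163 \left(-2688\right) = -438144$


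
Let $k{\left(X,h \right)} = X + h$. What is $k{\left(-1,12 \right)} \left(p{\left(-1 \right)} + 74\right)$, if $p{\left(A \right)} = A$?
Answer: $803$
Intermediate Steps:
$k{\left(-1,12 \right)} \left(p{\left(-1 \right)} + 74\right) = \left(-1 + 12\right) \left(-1 + 74\right) = 11 \cdot 73 = 803$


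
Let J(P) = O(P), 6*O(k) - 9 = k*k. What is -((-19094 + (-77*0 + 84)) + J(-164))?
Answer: 87155/6 ≈ 14526.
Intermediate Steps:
O(k) = 3/2 + k²/6 (O(k) = 3/2 + (k*k)/6 = 3/2 + k²/6)
J(P) = 3/2 + P²/6
-((-19094 + (-77*0 + 84)) + J(-164)) = -((-19094 + (-77*0 + 84)) + (3/2 + (⅙)*(-164)²)) = -((-19094 + (0 + 84)) + (3/2 + (⅙)*26896)) = -((-19094 + 84) + (3/2 + 13448/3)) = -(-19010 + 26905/6) = -1*(-87155/6) = 87155/6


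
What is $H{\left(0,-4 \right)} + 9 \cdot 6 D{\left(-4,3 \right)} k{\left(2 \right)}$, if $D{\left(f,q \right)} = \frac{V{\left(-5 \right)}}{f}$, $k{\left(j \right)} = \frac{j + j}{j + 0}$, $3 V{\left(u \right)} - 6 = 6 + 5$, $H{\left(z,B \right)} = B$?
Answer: $-157$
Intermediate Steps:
$V{\left(u \right)} = \frac{17}{3}$ ($V{\left(u \right)} = 2 + \frac{6 + 5}{3} = 2 + \frac{1}{3} \cdot 11 = 2 + \frac{11}{3} = \frac{17}{3}$)
$k{\left(j \right)} = 2$ ($k{\left(j \right)} = \frac{2 j}{j} = 2$)
$D{\left(f,q \right)} = \frac{17}{3 f}$
$H{\left(0,-4 \right)} + 9 \cdot 6 D{\left(-4,3 \right)} k{\left(2 \right)} = -4 + 9 \cdot 6 \frac{17}{3 \left(-4\right)} 2 = -4 + 9 \cdot 6 \cdot \frac{17}{3} \left(- \frac{1}{4}\right) 2 = -4 + 9 \cdot 6 \left(- \frac{17}{12}\right) 2 = -4 + 9 \left(\left(- \frac{17}{2}\right) 2\right) = -4 + 9 \left(-17\right) = -4 - 153 = -157$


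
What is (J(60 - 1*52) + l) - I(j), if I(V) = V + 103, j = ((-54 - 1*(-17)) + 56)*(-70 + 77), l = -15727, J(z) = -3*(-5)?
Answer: -15948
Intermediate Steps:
J(z) = 15
j = 133 (j = ((-54 + 17) + 56)*7 = (-37 + 56)*7 = 19*7 = 133)
I(V) = 103 + V
(J(60 - 1*52) + l) - I(j) = (15 - 15727) - (103 + 133) = -15712 - 1*236 = -15712 - 236 = -15948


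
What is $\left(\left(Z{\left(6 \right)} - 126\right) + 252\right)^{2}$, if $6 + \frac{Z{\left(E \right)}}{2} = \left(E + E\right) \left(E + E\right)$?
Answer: $161604$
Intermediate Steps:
$Z{\left(E \right)} = -12 + 8 E^{2}$ ($Z{\left(E \right)} = -12 + 2 \left(E + E\right) \left(E + E\right) = -12 + 2 \cdot 2 E 2 E = -12 + 2 \cdot 4 E^{2} = -12 + 8 E^{2}$)
$\left(\left(Z{\left(6 \right)} - 126\right) + 252\right)^{2} = \left(\left(\left(-12 + 8 \cdot 6^{2}\right) - 126\right) + 252\right)^{2} = \left(\left(\left(-12 + 8 \cdot 36\right) - 126\right) + 252\right)^{2} = \left(\left(\left(-12 + 288\right) - 126\right) + 252\right)^{2} = \left(\left(276 - 126\right) + 252\right)^{2} = \left(150 + 252\right)^{2} = 402^{2} = 161604$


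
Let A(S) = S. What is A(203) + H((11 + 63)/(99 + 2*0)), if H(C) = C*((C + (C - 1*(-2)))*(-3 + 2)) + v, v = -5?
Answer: 1914994/9801 ≈ 195.39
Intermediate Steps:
H(C) = -5 + C*(-2 - 2*C) (H(C) = C*((C + (C - 1*(-2)))*(-3 + 2)) - 5 = C*((C + (C + 2))*(-1)) - 5 = C*((C + (2 + C))*(-1)) - 5 = C*((2 + 2*C)*(-1)) - 5 = C*(-2 - 2*C) - 5 = -5 + C*(-2 - 2*C))
A(203) + H((11 + 63)/(99 + 2*0)) = 203 + (-5 - 2*(11 + 63)/(99 + 2*0) - 2*(11 + 63)**2/(99 + 2*0)**2) = 203 + (-5 - 148/(99 + 0) - 2*5476/(99 + 0)**2) = 203 + (-5 - 148/99 - 2*(74/99)**2) = 203 + (-5 - 148/99 - 2*(74*(1/99))**2) = 203 + (-5 - 2*74/99 - 2*(74/99)**2) = 203 + (-5 - 148/99 - 2*5476/9801) = 203 + (-5 - 148/99 - 10952/9801) = 203 - 74609/9801 = 1914994/9801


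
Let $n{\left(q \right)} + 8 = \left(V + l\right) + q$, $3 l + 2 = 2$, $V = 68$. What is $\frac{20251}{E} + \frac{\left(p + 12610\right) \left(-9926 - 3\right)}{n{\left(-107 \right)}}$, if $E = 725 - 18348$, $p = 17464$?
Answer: $\frac{5262310486961}{828281} \approx 6.3533 \cdot 10^{6}$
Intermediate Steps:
$l = 0$ ($l = - \frac{2}{3} + \frac{1}{3} \cdot 2 = - \frac{2}{3} + \frac{2}{3} = 0$)
$E = -17623$ ($E = 725 - 18348 = -17623$)
$n{\left(q \right)} = 60 + q$ ($n{\left(q \right)} = -8 + \left(\left(68 + 0\right) + q\right) = -8 + \left(68 + q\right) = 60 + q$)
$\frac{20251}{E} + \frac{\left(p + 12610\right) \left(-9926 - 3\right)}{n{\left(-107 \right)}} = \frac{20251}{-17623} + \frac{\left(17464 + 12610\right) \left(-9926 - 3\right)}{60 - 107} = 20251 \left(- \frac{1}{17623}\right) + \frac{30074 \left(-9929\right)}{-47} = - \frac{20251}{17623} - - \frac{298604746}{47} = - \frac{20251}{17623} + \frac{298604746}{47} = \frac{5262310486961}{828281}$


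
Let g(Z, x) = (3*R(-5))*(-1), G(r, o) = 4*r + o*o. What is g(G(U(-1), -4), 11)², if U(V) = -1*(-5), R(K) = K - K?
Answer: 0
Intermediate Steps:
R(K) = 0
U(V) = 5
G(r, o) = o² + 4*r (G(r, o) = 4*r + o² = o² + 4*r)
g(Z, x) = 0 (g(Z, x) = (3*0)*(-1) = 0*(-1) = 0)
g(G(U(-1), -4), 11)² = 0² = 0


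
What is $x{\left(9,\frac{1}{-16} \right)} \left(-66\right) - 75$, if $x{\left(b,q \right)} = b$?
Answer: $-669$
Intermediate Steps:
$x{\left(9,\frac{1}{-16} \right)} \left(-66\right) - 75 = 9 \left(-66\right) - 75 = -594 - 75 = -669$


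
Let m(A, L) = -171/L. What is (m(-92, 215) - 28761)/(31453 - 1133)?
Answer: -3091893/3259400 ≈ -0.94861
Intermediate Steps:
(m(-92, 215) - 28761)/(31453 - 1133) = (-171/215 - 28761)/(31453 - 1133) = (-171*1/215 - 28761)/30320 = (-171/215 - 28761)*(1/30320) = -6183786/215*1/30320 = -3091893/3259400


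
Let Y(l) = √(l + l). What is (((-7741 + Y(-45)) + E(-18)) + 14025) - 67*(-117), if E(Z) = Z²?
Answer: 14447 + 3*I*√10 ≈ 14447.0 + 9.4868*I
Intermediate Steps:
Y(l) = √2*√l (Y(l) = √(2*l) = √2*√l)
(((-7741 + Y(-45)) + E(-18)) + 14025) - 67*(-117) = (((-7741 + √2*√(-45)) + (-18)²) + 14025) - 67*(-117) = (((-7741 + √2*(3*I*√5)) + 324) + 14025) + 7839 = (((-7741 + 3*I*√10) + 324) + 14025) + 7839 = ((-7417 + 3*I*√10) + 14025) + 7839 = (6608 + 3*I*√10) + 7839 = 14447 + 3*I*√10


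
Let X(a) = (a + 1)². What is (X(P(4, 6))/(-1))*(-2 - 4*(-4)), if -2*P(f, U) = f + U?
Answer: -224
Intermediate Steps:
P(f, U) = -U/2 - f/2 (P(f, U) = -(f + U)/2 = -(U + f)/2 = -U/2 - f/2)
X(a) = (1 + a)²
(X(P(4, 6))/(-1))*(-2 - 4*(-4)) = ((1 + (-½*6 - ½*4))²/(-1))*(-2 - 4*(-4)) = ((1 + (-3 - 2))²*(-1))*(-2 + 16) = ((1 - 5)²*(-1))*14 = ((-4)²*(-1))*14 = (16*(-1))*14 = -16*14 = -224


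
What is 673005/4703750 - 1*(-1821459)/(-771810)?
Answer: -26827519274/12101337625 ≈ -2.2169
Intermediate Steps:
673005/4703750 - 1*(-1821459)/(-771810) = 673005*(1/4703750) + 1821459*(-1/771810) = 134601/940750 - 607153/257270 = -26827519274/12101337625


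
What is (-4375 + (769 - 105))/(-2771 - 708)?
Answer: 3711/3479 ≈ 1.0667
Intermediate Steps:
(-4375 + (769 - 105))/(-2771 - 708) = (-4375 + 664)/(-3479) = -3711*(-1/3479) = 3711/3479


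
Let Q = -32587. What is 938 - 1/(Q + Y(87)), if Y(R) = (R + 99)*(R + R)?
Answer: 209175/223 ≈ 938.00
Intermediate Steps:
Y(R) = 2*R*(99 + R) (Y(R) = (99 + R)*(2*R) = 2*R*(99 + R))
938 - 1/(Q + Y(87)) = 938 - 1/(-32587 + 2*87*(99 + 87)) = 938 - 1/(-32587 + 2*87*186) = 938 - 1/(-32587 + 32364) = 938 - 1/(-223) = 938 - 1*(-1/223) = 938 + 1/223 = 209175/223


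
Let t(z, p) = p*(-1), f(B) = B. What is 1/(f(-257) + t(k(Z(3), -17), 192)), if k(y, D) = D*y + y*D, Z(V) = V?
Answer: -1/449 ≈ -0.0022272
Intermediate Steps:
k(y, D) = 2*D*y (k(y, D) = D*y + D*y = 2*D*y)
t(z, p) = -p
1/(f(-257) + t(k(Z(3), -17), 192)) = 1/(-257 - 1*192) = 1/(-257 - 192) = 1/(-449) = -1/449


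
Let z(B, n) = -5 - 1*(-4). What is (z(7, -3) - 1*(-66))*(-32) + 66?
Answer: -2014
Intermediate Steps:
z(B, n) = -1 (z(B, n) = -5 + 4 = -1)
(z(7, -3) - 1*(-66))*(-32) + 66 = (-1 - 1*(-66))*(-32) + 66 = (-1 + 66)*(-32) + 66 = 65*(-32) + 66 = -2080 + 66 = -2014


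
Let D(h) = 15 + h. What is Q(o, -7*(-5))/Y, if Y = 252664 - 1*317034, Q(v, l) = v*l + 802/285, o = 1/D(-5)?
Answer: -3599/36690900 ≈ -9.8090e-5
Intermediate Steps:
o = ⅒ (o = 1/(15 - 5) = 1/10 = ⅒ ≈ 0.10000)
Q(v, l) = 802/285 + l*v (Q(v, l) = l*v + 802*(1/285) = l*v + 802/285 = 802/285 + l*v)
Y = -64370 (Y = 252664 - 317034 = -64370)
Q(o, -7*(-5))/Y = (802/285 - 7*(-5)*(⅒))/(-64370) = (802/285 + 35*(⅒))*(-1/64370) = (802/285 + 7/2)*(-1/64370) = (3599/570)*(-1/64370) = -3599/36690900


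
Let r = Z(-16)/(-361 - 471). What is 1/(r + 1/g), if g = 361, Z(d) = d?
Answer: 18772/413 ≈ 45.453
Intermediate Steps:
r = 1/52 (r = -16/(-361 - 471) = -16/(-832) = -16*(-1/832) = 1/52 ≈ 0.019231)
1/(r + 1/g) = 1/(1/52 + 1/361) = 1/(413/18772) = 18772/413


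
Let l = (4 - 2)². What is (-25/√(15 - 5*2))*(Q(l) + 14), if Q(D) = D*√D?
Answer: -110*√5 ≈ -245.97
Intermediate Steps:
l = 4 (l = 2² = 4)
Q(D) = D^(3/2)
(-25/√(15 - 5*2))*(Q(l) + 14) = (-25/√(15 - 5*2))*(4^(3/2) + 14) = (-25/√(15 - 10))*(8 + 14) = -25*√5/5*22 = -5*√5*22 = -110*√5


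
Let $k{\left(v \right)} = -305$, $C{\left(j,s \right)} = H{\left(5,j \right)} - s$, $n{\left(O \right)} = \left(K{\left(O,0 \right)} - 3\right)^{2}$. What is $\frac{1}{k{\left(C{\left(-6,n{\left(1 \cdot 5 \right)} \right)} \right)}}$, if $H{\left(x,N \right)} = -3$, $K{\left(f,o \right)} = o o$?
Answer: $- \frac{1}{305} \approx -0.0032787$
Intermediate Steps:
$K{\left(f,o \right)} = o^{2}$
$n{\left(O \right)} = 9$ ($n{\left(O \right)} = \left(0^{2} - 3\right)^{2} = \left(0 - 3\right)^{2} = \left(-3\right)^{2} = 9$)
$C{\left(j,s \right)} = -3 - s$
$\frac{1}{k{\left(C{\left(-6,n{\left(1 \cdot 5 \right)} \right)} \right)}} = \frac{1}{-305} = - \frac{1}{305}$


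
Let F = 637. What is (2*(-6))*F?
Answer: -7644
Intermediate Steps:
(2*(-6))*F = (2*(-6))*637 = -12*637 = -7644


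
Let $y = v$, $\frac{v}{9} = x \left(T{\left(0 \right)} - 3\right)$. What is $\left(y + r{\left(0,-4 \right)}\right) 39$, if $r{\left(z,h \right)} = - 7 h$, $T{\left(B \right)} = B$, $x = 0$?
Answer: $1092$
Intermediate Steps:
$v = 0$ ($v = 9 \cdot 0 \left(0 - 3\right) = 9 \cdot 0 \left(-3\right) = 9 \cdot 0 = 0$)
$y = 0$
$\left(y + r{\left(0,-4 \right)}\right) 39 = \left(0 - -28\right) 39 = \left(0 + 28\right) 39 = 28 \cdot 39 = 1092$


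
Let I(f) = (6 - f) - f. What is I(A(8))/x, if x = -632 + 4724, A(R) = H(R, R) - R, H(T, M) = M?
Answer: 1/682 ≈ 0.0014663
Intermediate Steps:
A(R) = 0 (A(R) = R - R = 0)
x = 4092
I(f) = 6 - 2*f
I(A(8))/x = (6 - 2*0)/4092 = (6 + 0)*(1/4092) = 6*(1/4092) = 1/682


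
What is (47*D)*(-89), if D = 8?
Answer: -33464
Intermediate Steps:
(47*D)*(-89) = (47*8)*(-89) = 376*(-89) = -33464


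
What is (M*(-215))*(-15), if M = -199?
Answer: -641775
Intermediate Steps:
(M*(-215))*(-15) = -199*(-215)*(-15) = 42785*(-15) = -641775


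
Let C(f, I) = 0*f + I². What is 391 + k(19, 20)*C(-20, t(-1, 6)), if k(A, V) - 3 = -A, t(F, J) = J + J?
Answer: -1913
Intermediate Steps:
t(F, J) = 2*J
k(A, V) = 3 - A
C(f, I) = I² (C(f, I) = 0 + I² = I²)
391 + k(19, 20)*C(-20, t(-1, 6)) = 391 + (3 - 1*19)*(2*6)² = 391 + (3 - 19)*12² = 391 - 16*144 = 391 - 2304 = -1913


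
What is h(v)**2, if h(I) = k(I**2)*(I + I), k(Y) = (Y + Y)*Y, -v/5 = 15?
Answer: 90101623535156250000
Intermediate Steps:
v = -75 (v = -5*15 = -75)
k(Y) = 2*Y**2 (k(Y) = (2*Y)*Y = 2*Y**2)
h(I) = 4*I**5 (h(I) = (2*(I**2)**2)*(I + I) = (2*I**4)*(2*I) = 4*I**5)
h(v)**2 = (4*(-75)**5)**2 = (4*(-2373046875))**2 = (-9492187500)**2 = 90101623535156250000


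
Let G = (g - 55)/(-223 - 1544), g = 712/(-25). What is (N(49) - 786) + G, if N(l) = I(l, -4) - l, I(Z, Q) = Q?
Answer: -37060738/44175 ≈ -838.95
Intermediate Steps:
g = -712/25 (g = 712*(-1/25) = -712/25 ≈ -28.480)
G = 2087/44175 (G = (-712/25 - 55)/(-223 - 1544) = -2087/25/(-1767) = -2087/25*(-1/1767) = 2087/44175 ≈ 0.047244)
N(l) = -4 - l
(N(49) - 786) + G = ((-4 - 1*49) - 786) + 2087/44175 = ((-4 - 49) - 786) + 2087/44175 = (-53 - 786) + 2087/44175 = -839 + 2087/44175 = -37060738/44175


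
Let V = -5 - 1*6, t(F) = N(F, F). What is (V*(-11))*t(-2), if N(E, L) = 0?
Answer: 0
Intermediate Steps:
t(F) = 0
V = -11 (V = -5 - 6 = -11)
(V*(-11))*t(-2) = -11*(-11)*0 = 121*0 = 0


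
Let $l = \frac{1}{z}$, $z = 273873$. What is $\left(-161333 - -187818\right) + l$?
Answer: $\frac{7253526406}{273873} \approx 26485.0$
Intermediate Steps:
$l = \frac{1}{273873} \approx 3.6513 \cdot 10^{-6}$
$\left(-161333 - -187818\right) + l = \left(-161333 - -187818\right) + \frac{1}{273873} = \left(-161333 + 187818\right) + \frac{1}{273873} = 26485 + \frac{1}{273873} = \frac{7253526406}{273873}$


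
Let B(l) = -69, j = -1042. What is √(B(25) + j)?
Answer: I*√1111 ≈ 33.332*I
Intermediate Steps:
√(B(25) + j) = √(-69 - 1042) = √(-1111) = I*√1111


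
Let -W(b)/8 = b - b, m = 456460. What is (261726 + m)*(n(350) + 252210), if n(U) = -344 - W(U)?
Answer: 180886635076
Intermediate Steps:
W(b) = 0 (W(b) = -8*(b - b) = -8*0 = 0)
n(U) = -344 (n(U) = -344 - 1*0 = -344 + 0 = -344)
(261726 + m)*(n(350) + 252210) = (261726 + 456460)*(-344 + 252210) = 718186*251866 = 180886635076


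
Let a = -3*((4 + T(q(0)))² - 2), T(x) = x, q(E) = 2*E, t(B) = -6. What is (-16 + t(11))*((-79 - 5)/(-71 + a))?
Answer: -1848/113 ≈ -16.354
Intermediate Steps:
a = -42 (a = -3*((4 + 2*0)² - 2) = -3*((4 + 0)² - 2) = -3*(4² - 2) = -3*(16 - 2) = -3*14 = -42)
(-16 + t(11))*((-79 - 5)/(-71 + a)) = (-16 - 6)*((-79 - 5)/(-71 - 42)) = -(-1848)/(-113) = -(-1848)*(-1)/113 = -22*84/113 = -1848/113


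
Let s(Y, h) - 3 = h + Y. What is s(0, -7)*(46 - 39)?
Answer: -28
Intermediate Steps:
s(Y, h) = 3 + Y + h (s(Y, h) = 3 + (h + Y) = 3 + (Y + h) = 3 + Y + h)
s(0, -7)*(46 - 39) = (3 + 0 - 7)*(46 - 39) = -4*7 = -28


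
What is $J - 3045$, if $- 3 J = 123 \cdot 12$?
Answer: $-3537$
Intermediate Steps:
$J = -492$ ($J = - \frac{123 \cdot 12}{3} = \left(- \frac{1}{3}\right) 1476 = -492$)
$J - 3045 = -492 - 3045 = -3537$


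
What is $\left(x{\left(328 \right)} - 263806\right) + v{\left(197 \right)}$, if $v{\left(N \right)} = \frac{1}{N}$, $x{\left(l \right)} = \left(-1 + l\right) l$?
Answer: $- \frac{30840349}{197} \approx -1.5655 \cdot 10^{5}$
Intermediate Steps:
$x{\left(l \right)} = l \left(-1 + l\right)$
$\left(x{\left(328 \right)} - 263806\right) + v{\left(197 \right)} = \left(328 \left(-1 + 328\right) - 263806\right) + \frac{1}{197} = \left(328 \cdot 327 - 263806\right) + \frac{1}{197} = \left(107256 - 263806\right) + \frac{1}{197} = -156550 + \frac{1}{197} = - \frac{30840349}{197}$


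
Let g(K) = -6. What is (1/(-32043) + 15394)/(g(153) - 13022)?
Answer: -493269941/417456204 ≈ -1.1816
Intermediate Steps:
(1/(-32043) + 15394)/(g(153) - 13022) = (1/(-32043) + 15394)/(-6 - 13022) = (-1/32043 + 15394)/(-13028) = (493269941/32043)*(-1/13028) = -493269941/417456204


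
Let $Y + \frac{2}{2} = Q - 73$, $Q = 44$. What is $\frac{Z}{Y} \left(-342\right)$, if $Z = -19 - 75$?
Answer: $- \frac{5358}{5} \approx -1071.6$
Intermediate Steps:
$Z = -94$ ($Z = -19 - 75 = -94$)
$Y = -30$ ($Y = -1 + \left(44 - 73\right) = -1 - 29 = -30$)
$\frac{Z}{Y} \left(-342\right) = - \frac{94}{-30} \left(-342\right) = \left(-94\right) \left(- \frac{1}{30}\right) \left(-342\right) = \frac{47}{15} \left(-342\right) = - \frac{5358}{5}$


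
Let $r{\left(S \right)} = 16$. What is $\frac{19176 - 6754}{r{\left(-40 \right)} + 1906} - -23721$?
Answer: $\frac{22802092}{961} \approx 23727.0$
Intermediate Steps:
$\frac{19176 - 6754}{r{\left(-40 \right)} + 1906} - -23721 = \frac{19176 - 6754}{16 + 1906} - -23721 = \frac{12422}{1922} + 23721 = 12422 \cdot \frac{1}{1922} + 23721 = \frac{6211}{961} + 23721 = \frac{22802092}{961}$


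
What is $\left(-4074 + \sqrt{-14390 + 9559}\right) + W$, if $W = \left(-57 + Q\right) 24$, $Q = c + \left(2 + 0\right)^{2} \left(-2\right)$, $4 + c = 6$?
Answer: $-5586 + i \sqrt{4831} \approx -5586.0 + 69.505 i$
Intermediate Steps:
$c = 2$ ($c = -4 + 6 = 2$)
$Q = -6$ ($Q = 2 + \left(2 + 0\right)^{2} \left(-2\right) = 2 + 2^{2} \left(-2\right) = 2 + 4 \left(-2\right) = 2 - 8 = -6$)
$W = -1512$ ($W = \left(-57 - 6\right) 24 = \left(-63\right) 24 = -1512$)
$\left(-4074 + \sqrt{-14390 + 9559}\right) + W = \left(-4074 + \sqrt{-14390 + 9559}\right) - 1512 = \left(-4074 + \sqrt{-4831}\right) - 1512 = \left(-4074 + i \sqrt{4831}\right) - 1512 = -5586 + i \sqrt{4831}$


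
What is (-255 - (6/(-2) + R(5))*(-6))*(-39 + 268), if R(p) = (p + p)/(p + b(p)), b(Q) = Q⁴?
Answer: -1312399/21 ≈ -62495.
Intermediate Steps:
R(p) = 2*p/(p + p⁴) (R(p) = (p + p)/(p + p⁴) = (2*p)/(p + p⁴) = 2*p/(p + p⁴))
(-255 - (6/(-2) + R(5))*(-6))*(-39 + 268) = (-255 - (6/(-2) + 2/(1 + 5³))*(-6))*(-39 + 268) = (-255 - (6*(-½) + 2/(1 + 125))*(-6))*229 = (-255 - (-3 + 2/126)*(-6))*229 = (-255 - (-3 + 2*(1/126))*(-6))*229 = (-255 - (-3 + 1/63)*(-6))*229 = (-255 - (-188)*(-6)/63)*229 = (-255 - 1*376/21)*229 = (-255 - 376/21)*229 = -5731/21*229 = -1312399/21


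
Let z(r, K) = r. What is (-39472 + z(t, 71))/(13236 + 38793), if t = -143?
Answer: -13205/17343 ≈ -0.76140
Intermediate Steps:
(-39472 + z(t, 71))/(13236 + 38793) = (-39472 - 143)/(13236 + 38793) = -39615/52029 = -39615*1/52029 = -13205/17343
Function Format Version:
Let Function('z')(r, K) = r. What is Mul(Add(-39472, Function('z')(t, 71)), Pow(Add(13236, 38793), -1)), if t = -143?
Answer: Rational(-13205, 17343) ≈ -0.76140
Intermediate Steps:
Mul(Add(-39472, Function('z')(t, 71)), Pow(Add(13236, 38793), -1)) = Mul(Add(-39472, -143), Pow(Add(13236, 38793), -1)) = Mul(-39615, Pow(52029, -1)) = Mul(-39615, Rational(1, 52029)) = Rational(-13205, 17343)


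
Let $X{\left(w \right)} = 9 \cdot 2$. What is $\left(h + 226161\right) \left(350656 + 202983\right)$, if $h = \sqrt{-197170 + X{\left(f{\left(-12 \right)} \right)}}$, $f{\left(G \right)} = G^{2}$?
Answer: $125211549879 + 2214556 i \sqrt{12322} \approx 1.2521 \cdot 10^{11} + 2.4583 \cdot 10^{8} i$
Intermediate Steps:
$X{\left(w \right)} = 18$
$h = 4 i \sqrt{12322}$ ($h = \sqrt{-197170 + 18} = \sqrt{-197152} = 4 i \sqrt{12322} \approx 444.02 i$)
$\left(h + 226161\right) \left(350656 + 202983\right) = \left(4 i \sqrt{12322} + 226161\right) \left(350656 + 202983\right) = \left(226161 + 4 i \sqrt{12322}\right) 553639 = 125211549879 + 2214556 i \sqrt{12322}$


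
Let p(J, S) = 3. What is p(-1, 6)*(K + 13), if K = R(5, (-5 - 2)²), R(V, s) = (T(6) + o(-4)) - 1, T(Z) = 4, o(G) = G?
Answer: 36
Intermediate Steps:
R(V, s) = -1 (R(V, s) = (4 - 4) - 1 = 0 - 1 = -1)
K = -1
p(-1, 6)*(K + 13) = 3*(-1 + 13) = 3*12 = 36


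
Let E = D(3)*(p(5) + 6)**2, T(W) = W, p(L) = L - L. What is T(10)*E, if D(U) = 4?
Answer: 1440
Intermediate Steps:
p(L) = 0
E = 144 (E = 4*(0 + 6)**2 = 4*6**2 = 4*36 = 144)
T(10)*E = 10*144 = 1440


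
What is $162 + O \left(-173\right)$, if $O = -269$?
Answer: $46699$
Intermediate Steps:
$162 + O \left(-173\right) = 162 - -46537 = 162 + 46537 = 46699$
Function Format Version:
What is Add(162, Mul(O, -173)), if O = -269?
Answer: 46699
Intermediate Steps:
Add(162, Mul(O, -173)) = Add(162, Mul(-269, -173)) = Add(162, 46537) = 46699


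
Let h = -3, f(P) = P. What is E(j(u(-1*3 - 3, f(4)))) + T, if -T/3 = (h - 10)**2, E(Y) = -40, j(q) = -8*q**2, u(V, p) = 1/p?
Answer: -547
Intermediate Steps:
T = -507 (T = -3*(-3 - 10)**2 = -3*(-13)**2 = -3*169 = -507)
E(j(u(-1*3 - 3, f(4)))) + T = -40 - 507 = -547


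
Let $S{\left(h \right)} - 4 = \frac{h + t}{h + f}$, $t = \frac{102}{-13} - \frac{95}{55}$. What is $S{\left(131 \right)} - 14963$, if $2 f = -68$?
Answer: $- \frac{207478925}{13871} \approx -14958.0$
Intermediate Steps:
$f = -34$ ($f = \frac{1}{2} \left(-68\right) = -34$)
$t = - \frac{1369}{143}$ ($t = 102 \left(- \frac{1}{13}\right) - \frac{19}{11} = - \frac{102}{13} - \frac{19}{11} = - \frac{1369}{143} \approx -9.5734$)
$S{\left(h \right)} = 4 + \frac{- \frac{1369}{143} + h}{-34 + h}$ ($S{\left(h \right)} = 4 + \frac{h - \frac{1369}{143}}{h - 34} = 4 + \frac{- \frac{1369}{143} + h}{-34 + h}$)
$S{\left(131 \right)} - 14963 = \frac{-20817 + 715 \cdot 131}{143 \left(-34 + 131\right)} - 14963 = \frac{-20817 + 93665}{143 \cdot 97} - 14963 = \frac{1}{143} \cdot \frac{1}{97} \cdot 72848 - 14963 = \frac{72848}{13871} - 14963 = - \frac{207478925}{13871}$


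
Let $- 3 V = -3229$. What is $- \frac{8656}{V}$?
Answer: $- \frac{25968}{3229} \approx -8.0421$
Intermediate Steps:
$V = \frac{3229}{3}$ ($V = \left(- \frac{1}{3}\right) \left(-3229\right) = \frac{3229}{3} \approx 1076.3$)
$- \frac{8656}{V} = - \frac{8656}{\frac{3229}{3}} = \left(-8656\right) \frac{3}{3229} = - \frac{25968}{3229}$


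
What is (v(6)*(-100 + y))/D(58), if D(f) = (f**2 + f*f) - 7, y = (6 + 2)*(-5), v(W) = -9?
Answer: 1260/6721 ≈ 0.18747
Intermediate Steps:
y = -40 (y = 8*(-5) = -40)
D(f) = -7 + 2*f**2 (D(f) = (f**2 + f**2) - 7 = 2*f**2 - 7 = -7 + 2*f**2)
(v(6)*(-100 + y))/D(58) = (-9*(-100 - 40))/(-7 + 2*58**2) = (-9*(-140))/(-7 + 2*3364) = 1260/(-7 + 6728) = 1260/6721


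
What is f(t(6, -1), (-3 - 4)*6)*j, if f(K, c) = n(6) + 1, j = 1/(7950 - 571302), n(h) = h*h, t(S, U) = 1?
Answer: -37/563352 ≈ -6.5678e-5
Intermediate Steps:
n(h) = h²
j = -1/563352 (j = 1/(-563352) = -1/563352 ≈ -1.7751e-6)
f(K, c) = 37 (f(K, c) = 6² + 1 = 36 + 1 = 37)
f(t(6, -1), (-3 - 4)*6)*j = 37*(-1/563352) = -37/563352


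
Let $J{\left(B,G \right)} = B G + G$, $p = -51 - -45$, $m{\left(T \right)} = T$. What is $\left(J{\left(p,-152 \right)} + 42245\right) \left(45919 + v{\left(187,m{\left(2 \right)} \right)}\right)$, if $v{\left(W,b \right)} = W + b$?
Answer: $1982874540$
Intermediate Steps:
$p = -6$ ($p = -51 + 45 = -6$)
$J{\left(B,G \right)} = G + B G$
$\left(J{\left(p,-152 \right)} + 42245\right) \left(45919 + v{\left(187,m{\left(2 \right)} \right)}\right) = \left(- 152 \left(1 - 6\right) + 42245\right) \left(45919 + \left(187 + 2\right)\right) = \left(\left(-152\right) \left(-5\right) + 42245\right) \left(45919 + 189\right) = \left(760 + 42245\right) 46108 = 43005 \cdot 46108 = 1982874540$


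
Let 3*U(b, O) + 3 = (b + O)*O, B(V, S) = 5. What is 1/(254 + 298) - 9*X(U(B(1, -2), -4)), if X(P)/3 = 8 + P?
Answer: -84455/552 ≈ -153.00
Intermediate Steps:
U(b, O) = -1 + O*(O + b)/3 (U(b, O) = -1 + ((b + O)*O)/3 = -1 + ((O + b)*O)/3 = -1 + (O*(O + b))/3 = -1 + O*(O + b)/3)
X(P) = 24 + 3*P (X(P) = 3*(8 + P) = 24 + 3*P)
1/(254 + 298) - 9*X(U(B(1, -2), -4)) = 1/(254 + 298) - 9*(24 + 3*(-1 + (1/3)*(-4)**2 + (1/3)*(-4)*5)) = 1/552 - 9*(24 + 3*(-1 + (1/3)*16 - 20/3)) = 1/552 - 9*(24 + 3*(-1 + 16/3 - 20/3)) = 1/552 - 9*(24 + 3*(-7/3)) = 1/552 - 9*(24 - 7) = 1/552 - 9*17 = 1/552 - 153 = -84455/552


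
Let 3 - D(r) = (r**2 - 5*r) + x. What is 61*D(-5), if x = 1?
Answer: -2928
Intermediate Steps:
D(r) = 2 - r**2 + 5*r (D(r) = 3 - ((r**2 - 5*r) + 1) = 3 - (1 + r**2 - 5*r) = 3 + (-1 - r**2 + 5*r) = 2 - r**2 + 5*r)
61*D(-5) = 61*(2 - 1*(-5)**2 + 5*(-5)) = 61*(2 - 1*25 - 25) = 61*(2 - 25 - 25) = 61*(-48) = -2928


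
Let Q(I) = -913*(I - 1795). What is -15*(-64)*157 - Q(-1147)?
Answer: -2535326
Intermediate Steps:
Q(I) = 1638835 - 913*I (Q(I) = -913*(-1795 + I) = 1638835 - 913*I)
-15*(-64)*157 - Q(-1147) = -15*(-64)*157 - (1638835 - 913*(-1147)) = 960*157 - (1638835 + 1047211) = 150720 - 1*2686046 = 150720 - 2686046 = -2535326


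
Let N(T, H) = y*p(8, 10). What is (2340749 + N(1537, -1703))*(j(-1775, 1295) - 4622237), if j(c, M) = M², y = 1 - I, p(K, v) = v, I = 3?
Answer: -6893943139548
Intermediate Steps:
y = -2 (y = 1 - 1*3 = 1 - 3 = -2)
N(T, H) = -20 (N(T, H) = -2*10 = -20)
(2340749 + N(1537, -1703))*(j(-1775, 1295) - 4622237) = (2340749 - 20)*(1295² - 4622237) = 2340729*(1677025 - 4622237) = 2340729*(-2945212) = -6893943139548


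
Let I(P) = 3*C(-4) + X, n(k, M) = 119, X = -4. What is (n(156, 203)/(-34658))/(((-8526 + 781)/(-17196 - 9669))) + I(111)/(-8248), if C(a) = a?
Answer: -551837513/55349484502 ≈ -0.0099701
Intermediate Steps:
I(P) = -16 (I(P) = 3*(-4) - 4 = -12 - 4 = -16)
(n(156, 203)/(-34658))/(((-8526 + 781)/(-17196 - 9669))) + I(111)/(-8248) = (119/(-34658))/(((-8526 + 781)/(-17196 - 9669))) - 16/(-8248) = (119*(-1/34658))/((-7745/(-26865))) - 16*(-1/8248) = -119/(34658*((-7745*(-1/26865)))) + 2/1031 = -119/(34658*1549/5373) + 2/1031 = -119/34658*5373/1549 + 2/1031 = -639387/53685242 + 2/1031 = -551837513/55349484502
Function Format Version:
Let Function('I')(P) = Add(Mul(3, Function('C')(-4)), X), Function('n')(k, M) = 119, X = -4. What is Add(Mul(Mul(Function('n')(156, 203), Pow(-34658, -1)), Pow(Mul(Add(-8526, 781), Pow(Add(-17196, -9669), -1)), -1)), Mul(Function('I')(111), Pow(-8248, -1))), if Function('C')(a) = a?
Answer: Rational(-551837513, 55349484502) ≈ -0.0099701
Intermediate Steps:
Function('I')(P) = -16 (Function('I')(P) = Add(Mul(3, -4), -4) = Add(-12, -4) = -16)
Add(Mul(Mul(Function('n')(156, 203), Pow(-34658, -1)), Pow(Mul(Add(-8526, 781), Pow(Add(-17196, -9669), -1)), -1)), Mul(Function('I')(111), Pow(-8248, -1))) = Add(Mul(Mul(119, Pow(-34658, -1)), Pow(Mul(Add(-8526, 781), Pow(Add(-17196, -9669), -1)), -1)), Mul(-16, Pow(-8248, -1))) = Add(Mul(Mul(119, Rational(-1, 34658)), Pow(Mul(-7745, Pow(-26865, -1)), -1)), Mul(-16, Rational(-1, 8248))) = Add(Mul(Rational(-119, 34658), Pow(Mul(-7745, Rational(-1, 26865)), -1)), Rational(2, 1031)) = Add(Mul(Rational(-119, 34658), Pow(Rational(1549, 5373), -1)), Rational(2, 1031)) = Add(Mul(Rational(-119, 34658), Rational(5373, 1549)), Rational(2, 1031)) = Add(Rational(-639387, 53685242), Rational(2, 1031)) = Rational(-551837513, 55349484502)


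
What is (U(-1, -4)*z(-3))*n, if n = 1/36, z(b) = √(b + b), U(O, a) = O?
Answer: -I*√6/36 ≈ -0.068041*I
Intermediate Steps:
z(b) = √2*√b (z(b) = √(2*b) = √2*√b)
n = 1/36 ≈ 0.027778
(U(-1, -4)*z(-3))*n = -√2*√(-3)*(1/36) = -√2*I*√3*(1/36) = -I*√6*(1/36) = -I*√6/36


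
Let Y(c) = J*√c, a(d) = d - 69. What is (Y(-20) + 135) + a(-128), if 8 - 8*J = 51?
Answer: -62 - 43*I*√5/4 ≈ -62.0 - 24.038*I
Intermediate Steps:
J = -43/8 (J = 1 - ⅛*51 = 1 - 51/8 = -43/8 ≈ -5.3750)
a(d) = -69 + d
Y(c) = -43*√c/8
(Y(-20) + 135) + a(-128) = (-43*I*√5/4 + 135) + (-69 - 128) = (-43*I*√5/4 + 135) - 197 = (135 - 43*I*√5/4) - 197 = -62 - 43*I*√5/4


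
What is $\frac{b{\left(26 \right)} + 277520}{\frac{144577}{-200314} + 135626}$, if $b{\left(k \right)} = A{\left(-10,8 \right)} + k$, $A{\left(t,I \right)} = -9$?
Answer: $\frac{55594546618}{27167641987} \approx 2.0464$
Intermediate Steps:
$b{\left(k \right)} = -9 + k$
$\frac{b{\left(26 \right)} + 277520}{\frac{144577}{-200314} + 135626} = \frac{\left(-9 + 26\right) + 277520}{\frac{144577}{-200314} + 135626} = \frac{17 + 277520}{144577 \left(- \frac{1}{200314}\right) + 135626} = \frac{277537}{- \frac{144577}{200314} + 135626} = \frac{277537}{\frac{27167641987}{200314}} = 277537 \cdot \frac{200314}{27167641987} = \frac{55594546618}{27167641987}$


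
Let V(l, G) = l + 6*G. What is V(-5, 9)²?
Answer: 2401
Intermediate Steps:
V(-5, 9)² = (-5 + 6*9)² = (-5 + 54)² = 49² = 2401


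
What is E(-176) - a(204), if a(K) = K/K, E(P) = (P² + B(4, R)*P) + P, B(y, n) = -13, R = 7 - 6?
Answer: 33087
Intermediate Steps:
R = 1
E(P) = P² - 12*P (E(P) = (P² - 13*P) + P = P² - 12*P)
a(K) = 1
E(-176) - a(204) = -176*(-12 - 176) - 1*1 = -176*(-188) - 1 = 33088 - 1 = 33087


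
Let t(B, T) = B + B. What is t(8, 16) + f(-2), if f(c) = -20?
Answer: -4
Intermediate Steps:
t(B, T) = 2*B
t(8, 16) + f(-2) = 2*8 - 20 = 16 - 20 = -4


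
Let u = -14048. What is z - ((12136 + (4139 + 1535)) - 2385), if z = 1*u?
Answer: -29473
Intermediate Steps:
z = -14048 (z = 1*(-14048) = -14048)
z - ((12136 + (4139 + 1535)) - 2385) = -14048 - ((12136 + (4139 + 1535)) - 2385) = -14048 - ((12136 + 5674) - 2385) = -14048 - (17810 - 2385) = -14048 - 1*15425 = -14048 - 15425 = -29473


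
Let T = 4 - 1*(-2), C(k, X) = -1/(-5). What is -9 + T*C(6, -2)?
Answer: -39/5 ≈ -7.8000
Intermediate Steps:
C(k, X) = ⅕ (C(k, X) = -1*(-⅕) = ⅕)
T = 6 (T = 4 + 2 = 6)
-9 + T*C(6, -2) = -9 + 6*(⅕) = -9 + 6/5 = -39/5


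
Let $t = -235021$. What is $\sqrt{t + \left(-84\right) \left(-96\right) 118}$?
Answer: $\sqrt{716531} \approx 846.48$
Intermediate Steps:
$\sqrt{t + \left(-84\right) \left(-96\right) 118} = \sqrt{-235021 + \left(-84\right) \left(-96\right) 118} = \sqrt{-235021 + 8064 \cdot 118} = \sqrt{-235021 + 951552} = \sqrt{716531}$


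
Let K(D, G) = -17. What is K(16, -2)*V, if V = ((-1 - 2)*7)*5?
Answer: 1785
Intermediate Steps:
V = -105 (V = -3*7*5 = -21*5 = -105)
K(16, -2)*V = -17*(-105) = 1785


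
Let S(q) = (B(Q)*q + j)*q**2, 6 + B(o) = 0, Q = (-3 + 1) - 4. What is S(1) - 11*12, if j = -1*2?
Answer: -140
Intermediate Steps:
Q = -6 (Q = -2 - 4 = -6)
B(o) = -6 (B(o) = -6 + 0 = -6)
j = -2
S(q) = q**2*(-2 - 6*q) (S(q) = (-6*q - 2)*q**2 = (-2 - 6*q)*q**2 = q**2*(-2 - 6*q))
S(1) - 11*12 = 1**2*(-2 - 6*1) - 11*12 = 1*(-2 - 6) - 132 = 1*(-8) - 132 = -8 - 132 = -140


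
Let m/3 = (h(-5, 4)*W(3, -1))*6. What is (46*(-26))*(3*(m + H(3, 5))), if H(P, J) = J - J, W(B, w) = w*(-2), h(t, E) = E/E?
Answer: -129168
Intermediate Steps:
h(t, E) = 1
W(B, w) = -2*w
H(P, J) = 0
m = 36 (m = 3*((1*(-2*(-1)))*6) = 3*((1*2)*6) = 3*(2*6) = 3*12 = 36)
(46*(-26))*(3*(m + H(3, 5))) = (46*(-26))*(3*(36 + 0)) = -3588*36 = -1196*108 = -129168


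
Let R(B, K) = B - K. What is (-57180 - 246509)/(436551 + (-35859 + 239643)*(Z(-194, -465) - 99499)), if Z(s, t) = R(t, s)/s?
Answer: 29457833/1966731550773 ≈ 1.4978e-5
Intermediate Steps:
Z(s, t) = (t - s)/s
(-57180 - 246509)/(436551 + (-35859 + 239643)*(Z(-194, -465) - 99499)) = (-57180 - 246509)/(436551 + (-35859 + 239643)*((-465 - 1*(-194))/(-194) - 99499)) = -303689/(436551 + 203784*(-(-465 + 194)/194 - 99499)) = -303689/(436551 + 203784*(-1/194*(-271) - 99499)) = -303689/(436551 + 203784*(271/194 - 99499)) = -303689/(436551 + 203784*(-19302535/194)) = -303689/(436551 - 1966773896220/97) = -303689/(-1966731550773/97) = -303689*(-97/1966731550773) = 29457833/1966731550773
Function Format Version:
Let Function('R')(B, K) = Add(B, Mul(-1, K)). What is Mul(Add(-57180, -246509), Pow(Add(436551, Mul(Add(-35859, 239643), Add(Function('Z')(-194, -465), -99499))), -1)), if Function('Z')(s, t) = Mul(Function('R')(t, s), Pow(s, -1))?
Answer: Rational(29457833, 1966731550773) ≈ 1.4978e-5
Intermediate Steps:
Function('Z')(s, t) = Mul(Pow(s, -1), Add(t, Mul(-1, s))) (Function('Z')(s, t) = Mul(Add(t, Mul(-1, s)), Pow(s, -1)) = Mul(Pow(s, -1), Add(t, Mul(-1, s))))
Mul(Add(-57180, -246509), Pow(Add(436551, Mul(Add(-35859, 239643), Add(Function('Z')(-194, -465), -99499))), -1)) = Mul(Add(-57180, -246509), Pow(Add(436551, Mul(Add(-35859, 239643), Add(Mul(Pow(-194, -1), Add(-465, Mul(-1, -194))), -99499))), -1)) = Mul(-303689, Pow(Add(436551, Mul(203784, Add(Mul(Rational(-1, 194), Add(-465, 194)), -99499))), -1)) = Mul(-303689, Pow(Add(436551, Mul(203784, Add(Mul(Rational(-1, 194), -271), -99499))), -1)) = Mul(-303689, Pow(Add(436551, Mul(203784, Add(Rational(271, 194), -99499))), -1)) = Mul(-303689, Pow(Add(436551, Mul(203784, Rational(-19302535, 194))), -1)) = Mul(-303689, Pow(Add(436551, Rational(-1966773896220, 97)), -1)) = Mul(-303689, Pow(Rational(-1966731550773, 97), -1)) = Mul(-303689, Rational(-97, 1966731550773)) = Rational(29457833, 1966731550773)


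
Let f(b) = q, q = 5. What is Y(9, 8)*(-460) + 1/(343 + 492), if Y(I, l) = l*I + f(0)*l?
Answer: -43019199/835 ≈ -51520.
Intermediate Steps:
f(b) = 5
Y(I, l) = 5*l + I*l (Y(I, l) = l*I + 5*l = I*l + 5*l = 5*l + I*l)
Y(9, 8)*(-460) + 1/(343 + 492) = (8*(5 + 9))*(-460) + 1/(343 + 492) = (8*14)*(-460) + 1/835 = 112*(-460) + 1/835 = -51520 + 1/835 = -43019199/835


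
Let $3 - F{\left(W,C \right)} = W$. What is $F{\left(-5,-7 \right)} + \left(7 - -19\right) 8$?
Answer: $216$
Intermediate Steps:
$F{\left(W,C \right)} = 3 - W$
$F{\left(-5,-7 \right)} + \left(7 - -19\right) 8 = \left(3 - -5\right) + \left(7 - -19\right) 8 = \left(3 + 5\right) + \left(7 + 19\right) 8 = 8 + 26 \cdot 8 = 8 + 208 = 216$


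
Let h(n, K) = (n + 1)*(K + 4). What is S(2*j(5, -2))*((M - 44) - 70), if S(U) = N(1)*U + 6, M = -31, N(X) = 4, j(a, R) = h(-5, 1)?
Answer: 22330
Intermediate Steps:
h(n, K) = (1 + n)*(4 + K)
j(a, R) = -20 (j(a, R) = 4 + 1 + 4*(-5) + 1*(-5) = 4 + 1 - 20 - 5 = -20)
S(U) = 6 + 4*U (S(U) = 4*U + 6 = 6 + 4*U)
S(2*j(5, -2))*((M - 44) - 70) = (6 + 4*(2*(-20)))*((-31 - 44) - 70) = (6 + 4*(-40))*(-75 - 70) = (6 - 160)*(-145) = -154*(-145) = 22330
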